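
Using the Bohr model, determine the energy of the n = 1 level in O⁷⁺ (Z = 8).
-870.76480 eV

For hydrogen-like ions, the energy levels scale with Z²:
E_n = -13.6057 Z² / n² eV

For O⁷⁺ (Z = 8) at n = 1:
E_1 = -13.6057 × 8² / 1²
E_1 = -13.6057 × 64 / 1
E_1 = -870.7648 / 1
E_1 = -870.76480 eV

The energy is 64 times more negative than hydrogen at the same n due to the stronger nuclear charge.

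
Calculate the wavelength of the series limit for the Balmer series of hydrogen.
364.5061 nm

The series limit corresponds to the transition from n = ∞ to n = 2.
This is the highest energy (shortest wavelength) transition in the Balmer series.

E_∞ = 0 eV
E_2 = -13.6057 / 2² = -3.40142500 eV

Energy at series limit:
ΔE = E_∞ - E_2 = 0 - (-3.40142500) = 3.40142500 eV
λ = hc/E = 1239.84 eV·nm / 3.40142500 eV = 364.5061 nm

This energy equals the ionization energy from the n = 2 state of hydrogen.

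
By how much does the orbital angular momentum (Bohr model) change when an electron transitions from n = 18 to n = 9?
9.4911e-34 J·s (or 9ℏ)

In the Bohr model, L_n = nℏ where ℏ = 1.054572e-34 J·s.

L_18 = 18ℏ = 1.898230e-33 J·s
L_9 = 9ℏ = 9.491148e-34 J·s

ΔL = L_18 - L_9 = (18 - 9)ℏ = 9ℏ
ΔL = 9 × 1.054572e-34 J·s = 9.4911e-34 J·s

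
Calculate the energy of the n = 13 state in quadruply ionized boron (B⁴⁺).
-2.012678 eV

For hydrogen-like ions, the energy levels scale with Z²:
E_n = -13.6057 Z² / n² eV

For B⁴⁺ (Z = 5) at n = 13:
E_13 = -13.6057 × 5² / 13²
E_13 = -13.6057 × 25 / 169
E_13 = -340.1425 / 169
E_13 = -2.012678 eV

The energy is 25 times more negative than hydrogen at the same n due to the stronger nuclear charge.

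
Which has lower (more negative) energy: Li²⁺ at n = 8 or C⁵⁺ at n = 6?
C⁵⁺ at n = 6 (E = -13.605700 eV)

Using E_n = -13.6057 Z² / n² eV:

Li²⁺ (Z = 3) at n = 8:
E = -13.6057 × 3² / 8² = -13.6057 × 9 / 64 = -1.913301563 eV

C⁵⁺ (Z = 6) at n = 6:
E = -13.6057 × 6² / 6² = -13.6057 × 36 / 36 = -13.605700000 eV

Since -13.605700000 eV < -1.913301563 eV,
C⁵⁺ at n = 6 is more tightly bound (requires more energy to ionize).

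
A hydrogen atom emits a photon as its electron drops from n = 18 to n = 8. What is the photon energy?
0.1706 eV

The energy levels are E_n = -13.6057 eV / n².

Energy at n = 18: E_18 = -13.6057 / 18² = -0.0419929 eV
Energy at n = 8: E_8 = -13.6057 / 8² = -0.2125891 eV

For emission (electron falling to lower state), the photon energy is:
E_photon = E_18 - E_8 = |-0.0419929 - (-0.2125891)|
E_photon = 0.1706 eV

This energy is carried away by the emitted photon.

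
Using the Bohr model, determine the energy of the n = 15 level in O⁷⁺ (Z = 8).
-3.870 eV

For hydrogen-like ions, the energy levels scale with Z²:
E_n = -13.6057 Z² / n² eV

For O⁷⁺ (Z = 8) at n = 15:
E_15 = -13.6057 × 8² / 15²
E_15 = -13.6057 × 64 / 225
E_15 = -870.7648 / 225
E_15 = -3.870 eV

The energy is 64 times more negative than hydrogen at the same n due to the stronger nuclear charge.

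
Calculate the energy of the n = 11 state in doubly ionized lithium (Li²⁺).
-1.01 eV

For hydrogen-like ions, the energy levels scale with Z²:
E_n = -13.6057 Z² / n² eV

For Li²⁺ (Z = 3) at n = 11:
E_11 = -13.6057 × 3² / 11²
E_11 = -13.6057 × 9 / 121
E_11 = -122.4513 / 121
E_11 = -1.01 eV

The energy is 9 times more negative than hydrogen at the same n due to the stronger nuclear charge.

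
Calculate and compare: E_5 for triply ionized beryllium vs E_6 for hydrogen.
Be³⁺ at n = 5 (E = -8.71 eV)

Using E_n = -13.6057 Z² / n² eV:

Be³⁺ (Z = 4) at n = 5:
E = -13.6057 × 4² / 5² = -13.6057 × 16 / 25 = -8.70765 eV

H (Z = 1) at n = 6:
E = -13.6057 × 1² / 6² = -13.6057 × 1 / 36 = -0.37794 eV

Since -8.70765 eV < -0.37794 eV,
Be³⁺ at n = 5 is more tightly bound (requires more energy to ionize).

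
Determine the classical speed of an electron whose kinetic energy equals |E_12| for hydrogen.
1.82e+05 m/s (or 0.06% of c)

The binding energy at n = 12 for hydrogen is:
E_12 = -13.6057/12² = -0.0944840 eV
|E_12| = 0.0944840 eV

Convert to Joules:
KE = 0.0944840 eV × (1.602177 × 10⁻¹⁹ J/eV) = 1.5138e-20 J

Using KE = ½mv²:
v = √(2·KE/m_e)
v = √(2 × 1.5138e-20 J / 9.10938 × 10⁻³¹ kg)
v = 1.82e+05 m/s

This is approximately 0.06% the speed of light.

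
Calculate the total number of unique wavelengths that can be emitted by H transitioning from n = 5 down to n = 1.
10

The electron can occupy levels n = 1, 2, ..., 5 during de-excitation — that is m = 5 - 1 + 1 = 5 distinct levels.

The number of distinct spectral lines equals the number of ways to choose 2 of these m levels (each pair gives one possible emission transition):

Number of lines = m(m-1)/2 = 5×4/2 = 10

These correspond to all possible transitions between the 5 levels:
5 → 4, 5 → 3, 5 → 2, 5 → 1, 4 → 3, 4 → 2, 4 → 1, 3 → 2...

Each transition produces a photon with a unique energy (and thus wavelength). This count does not depend on Z.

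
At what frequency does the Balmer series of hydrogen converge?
8.225e+14 Hz

The series limit corresponds to the transition from n = ∞ to n = 2.
This is the highest energy (shortest wavelength) transition in the Balmer series.

E_∞ = 0 eV
E_2 = -13.6057 / 2² = -3.40142500 eV

Energy at series limit:
ΔE = E_∞ - E_2 = 0 - (-3.40142500) = 3.40142500 eV
E = 3.40142500 eV × (1.602177 × 10⁻¹⁹ J/eV) = 5.44968e-19 J
f = E/h = 5.44968e-19 J / (6.62607 × 10⁻³⁴ J·s) = 8.225e+14 Hz

This energy equals the ionization energy from the n = 2 state of hydrogen.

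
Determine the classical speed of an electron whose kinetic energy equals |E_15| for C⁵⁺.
8.75e+05 m/s (or 0.29189% of c)

The binding energy at n = 15 for C⁵⁺ is:
E_15 = -13.6057 × 6²/15² = -2.1769120 eV
|E_15| = 2.1769120 eV

Convert to Joules:
KE = 2.1769120 eV × (1.602177 × 10⁻¹⁹ J/eV) = 3.4878e-19 J

Using KE = ½mv²:
v = √(2·KE/m_e)
v = √(2 × 3.4878e-19 J / 9.10938 × 10⁻³¹ kg)
v = 8.75e+05 m/s

This is approximately 0.29189% the speed of light.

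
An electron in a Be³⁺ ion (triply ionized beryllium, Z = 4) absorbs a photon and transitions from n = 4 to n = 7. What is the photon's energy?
9.163022 eV

The energy levels of a hydrogen-like atom are E_n = -13.6057 Z² eV / n².

Energy at n = 4: E_4 = -13.6057 × 4² / 4² = -13.605700000 eV
Energy at n = 7: E_7 = -13.6057 × 4² / 7² = -4.442677551 eV

The excitation energy is the difference:
ΔE = E_7 - E_4
ΔE = -4.442677551 - (-13.605700000)
ΔE = 9.163022 eV

Since this is positive, energy must be absorbed (photon absorption).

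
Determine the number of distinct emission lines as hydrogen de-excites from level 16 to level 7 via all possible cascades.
45

The electron can occupy levels n = 7, 8, ..., 16 during de-excitation — that is m = 16 - 7 + 1 = 10 distinct levels.

The number of distinct spectral lines equals the number of ways to choose 2 of these m levels (each pair gives one possible emission transition):

Number of lines = m(m-1)/2 = 10×9/2 = 45

These correspond to all possible transitions between the 10 levels:
16 → 15, 16 → 14, 16 → 13, 16 → 12, 16 → 11, 16 → 10, 16 → 9, 16 → 8...

Each transition produces a photon with a unique energy (and thus wavelength). This count does not depend on Z.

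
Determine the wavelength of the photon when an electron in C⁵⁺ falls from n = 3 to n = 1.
2.84770 nm

First, find the transition energy using E_n = -13.6057 Z² / n² eV:
E_3 = -13.6057 × 6² / 3² = -54.4228000 eV
E_1 = -13.6057 × 6² / 1² = -489.8052000 eV

Photon energy: |ΔE| = |E_1 - E_3| = 435.3824000 eV

Convert to wavelength using E = hc/λ with hc = 1239.84 eV·nm:
λ = hc/E = 1239.84 eV·nm / 435.3824000 eV
λ = 2.84770 nm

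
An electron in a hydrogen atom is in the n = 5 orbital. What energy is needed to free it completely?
0.544 eV

The ionization energy is the energy needed to remove the electron completely (n → ∞).

For hydrogen, E_n = -13.6057 eV / n².

At n = 5: E_5 = -13.6057 / 5² = -0.544228 eV
At n = ∞: E_∞ = 0 eV

Ionization energy = E_∞ - E_5 = 0 - (-0.544228) = 0.544228 eV
Ionization energy ≈ 0.544 eV

This is also called the binding energy of the electron in state n = 5.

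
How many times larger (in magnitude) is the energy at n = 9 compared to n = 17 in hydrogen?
3.56790

Using E_n = -13.6057 Z² / n² eV with Z = 1:

E_9 = -13.6057 / 9² = -13.6057 / 81 = -0.16797160494 eV
E_17 = -13.6057 / 17² = -13.6057 / 289 = -0.04707854671 eV

The ratio is:
E_9/E_17 = (-0.16797160494) / (-0.04707854671)
E_9/E_17 = (-13.6057/81) / (-13.6057/289)
E_9/E_17 = 289/81
E_9/E_17 = 3.56790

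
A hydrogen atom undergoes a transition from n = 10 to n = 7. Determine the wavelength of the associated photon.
8755.29244 nm

First, find the transition energy using E_n = -13.6057 / n² eV:
E_10 = -13.6057 / 10² = -0.13605700000 eV
E_7 = -13.6057 / 7² = -0.27766734694 eV

Photon energy: |ΔE| = |E_7 - E_10| = 0.14161034694 eV

Convert to wavelength using E = hc/λ with hc = 1239.84 eV·nm:
λ = hc/E = 1239.84 eV·nm / 0.14161034694 eV
λ = 8755.29244 nm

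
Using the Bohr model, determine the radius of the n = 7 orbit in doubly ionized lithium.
0.8643 nm (or 8.6432 Å)

The Bohr radius formula is:
r_n = n² a₀ / Z

where a₀ = 0.0529177 nm is the Bohr radius.

For Li²⁺ (Z = 3) at n = 7:
r_7 = 7² × 0.0529177 nm / 3
r_7 = 49 × 0.0529177 nm / 3
r_7 = 2.59297 nm / 3
r_7 = 0.8643 nm

The electron orbits at approximately 0.8643 nm from the nucleus.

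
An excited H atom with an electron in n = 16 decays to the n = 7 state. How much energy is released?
0.2245 eV

The energy levels are E_n = -13.6057 eV / n².

Energy at n = 16: E_16 = -13.6057 / 16² = -0.0531473 eV
Energy at n = 7: E_7 = -13.6057 / 7² = -0.2776673 eV

For emission (electron falling to lower state), the photon energy is:
E_photon = E_16 - E_7 = |-0.0531473 - (-0.2776673)|
E_photon = 0.2245 eV

This energy is carried away by the emitted photon.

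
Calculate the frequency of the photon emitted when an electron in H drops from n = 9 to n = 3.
3.2492e+14 Hz

First, find the transition energy:
E_9 = -13.6057 / 9² = -0.1679716 eV
E_3 = -13.6057 / 3² = -1.5117444 eV
|ΔE| = |E_3 - E_9| = 1.3437728 eV

Convert to Joules: E = 1.3437728 eV × (1.602177 × 10⁻¹⁹ J/eV) = 2.152962e-19 J

Using E = hf:
f = E/h = 2.152962e-19 J / (6.62607 × 10⁻³⁴ J·s)
f = 3.2492e+14 Hz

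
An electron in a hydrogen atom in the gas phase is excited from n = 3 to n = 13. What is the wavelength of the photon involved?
866.27 nm

First, find the transition energy using E_n = -13.6057 / n² eV:
E_3 = -13.6057 / 3² = -1.511744 eV
E_13 = -13.6057 / 13² = -0.080507 eV

Photon energy: |ΔE| = |E_13 - E_3| = 1.431237 eV

Convert to wavelength using E = hc/λ with hc = 1239.84 eV·nm:
λ = hc/E = 1239.84 eV·nm / 1.431237 eV
λ = 866.27 nm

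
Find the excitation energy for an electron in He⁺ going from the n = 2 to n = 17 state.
13.42 eV

The energy levels of a hydrogen-like atom are E_n = -13.6057 Z² eV / n².

Energy at n = 2: E_2 = -13.6057 × 2² / 2² = -13.60570 eV
Energy at n = 17: E_17 = -13.6057 × 2² / 17² = -0.18831 eV

The excitation energy is the difference:
ΔE = E_17 - E_2
ΔE = -0.18831 - (-13.60570)
ΔE = 13.42 eV

Since this is positive, energy must be absorbed (photon absorption).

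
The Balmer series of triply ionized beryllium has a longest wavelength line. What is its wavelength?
41.01 nm

The longest wavelength corresponds to the smallest energy transition in the series.
The Balmer series has all transitions ending at n_f = 2.

For Be³⁺ (Z = 4), the first line (α-line) is the jump from n = 3 to n = 2:
E_3 = -13.6057 × 4² / 3² = -24.1879 eV
E_2 = -13.6057 × 4² / 2² = -54.4228 eV
ΔE = E_3 - E_2 = 30.2349 eV

λ = hc/E = 1239.84 eV·nm / 30.2349 eV
λ = 41.01 nm

This is the α-line of the Balmer series in Be³⁺.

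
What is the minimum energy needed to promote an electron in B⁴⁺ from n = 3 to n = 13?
35.7809 eV

The energy levels of a hydrogen-like atom are E_n = -13.6057 Z² eV / n².

Energy at n = 3: E_3 = -13.6057 × 5² / 3² = -37.7936111 eV
Energy at n = 13: E_13 = -13.6057 × 5² / 13² = -2.0126775 eV

The excitation energy is the difference:
ΔE = E_13 - E_3
ΔE = -2.0126775 - (-37.7936111)
ΔE = 35.7809 eV

Since this is positive, energy must be absorbed (photon absorption).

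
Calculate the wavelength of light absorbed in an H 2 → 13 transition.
373.34256 nm

First, find the transition energy using E_n = -13.6057 / n² eV:
E_2 = -13.6057 / 2² = -3.401425000 eV
E_13 = -13.6057 / 13² = -0.080507101 eV

Photon energy: |ΔE| = |E_13 - E_2| = 3.320917899 eV

Convert to wavelength using E = hc/λ with hc = 1239.84 eV·nm:
λ = hc/E = 1239.84 eV·nm / 3.320917899 eV
λ = 373.34256 nm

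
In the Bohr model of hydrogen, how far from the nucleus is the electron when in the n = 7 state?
2.592968 nm (or 25.929683 Å)

The Bohr radius formula is:
r_n = n² a₀ / Z

where a₀ = 0.052917721 nm is the Bohr radius.

For H (Z = 1) at n = 7:
r_7 = 7² × 0.052917721 nm / 1
r_7 = 49 × 0.052917721 nm / 1
r_7 = 2.5929683 nm / 1
r_7 = 2.592968 nm

The electron orbits at approximately 2.592968 nm from the nucleus.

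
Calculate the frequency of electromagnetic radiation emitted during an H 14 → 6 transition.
7.46e+13 Hz

First, find the transition energy:
E_14 = -13.6057 / 14² = -0.069417 eV
E_6 = -13.6057 / 6² = -0.377936 eV
|ΔE| = |E_6 - E_14| = 0.308519 eV

Convert to Joules: E = 0.308519 eV × (1.602177 × 10⁻¹⁹ J/eV) = 4.9430e-20 J

Using E = hf:
f = E/h = 4.9430e-20 J / (6.62607 × 10⁻³⁴ J·s)
f = 7.46e+13 Hz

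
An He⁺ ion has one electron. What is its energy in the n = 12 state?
-0.38 eV

For hydrogen-like ions, the energy levels scale with Z²:
E_n = -13.6057 Z² / n² eV

For He⁺ (Z = 2) at n = 12:
E_12 = -13.6057 × 2² / 12²
E_12 = -13.6057 × 4 / 144
E_12 = -54.4228 / 144
E_12 = -0.38 eV

The energy is 4 times more negative than hydrogen at the same n due to the stronger nuclear charge.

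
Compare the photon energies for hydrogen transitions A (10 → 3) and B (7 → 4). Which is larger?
10 → 3

Calculate the energy for each transition:

Transition 10 → 3:
ΔE₁ = |E_3 - E_10| = |-13.6057/3² - (-13.6057/10²)|
ΔE₁ = |-1.5117444444 - (-0.1360570000)| = 1.3756874 eV

Transition 7 → 4:
ΔE₂ = |E_4 - E_7| = |-13.6057/4² - (-13.6057/7²)|
ΔE₂ = |-0.8503562500 - (-0.2776673469)| = 0.5726889 eV

Since 1.3756874 eV > 0.5726889 eV, the transition 10 → 3 emits the more energetic photon.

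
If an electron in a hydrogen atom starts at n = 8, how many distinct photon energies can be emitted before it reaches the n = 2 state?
21

The electron can occupy levels n = 2, 3, ..., 8 during de-excitation — that is m = 8 - 2 + 1 = 7 distinct levels.

The number of distinct spectral lines equals the number of ways to choose 2 of these m levels (each pair gives one possible emission transition):

Number of lines = m(m-1)/2 = 7×6/2 = 21

These correspond to all possible transitions between the 7 levels:
8 → 7, 8 → 6, 8 → 5, 8 → 4, 8 → 3, 8 → 2, 7 → 6, 7 → 5...

Each transition produces a photon with a unique energy (and thus wavelength). This count does not depend on Z.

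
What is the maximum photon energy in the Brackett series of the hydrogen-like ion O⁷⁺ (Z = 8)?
54.42 eV

The series limit corresponds to the transition from n = ∞ to n = 4.
This is the highest energy (shortest wavelength) transition in the Brackett series.

E_∞ = 0 eV
E_4 = -13.6057 × 8² / 4² = -54.42 eV

Energy at series limit:
ΔE = E_∞ - E_4 = 0 - (-54.42) = 54.42 eV

This energy equals the ionization energy from the n = 4 state of O⁷⁺.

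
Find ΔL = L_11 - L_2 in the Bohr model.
9.49e-34 J·s (or 9ℏ)

In the Bohr model, L_n = nℏ where ℏ = 1.0546e-34 J·s.

L_11 = 11ℏ = 1.1601e-33 J·s
L_2 = 2ℏ = 2.1092e-34 J·s

ΔL = L_11 - L_2 = (11 - 2)ℏ = 9ℏ
ΔL = 9 × 1.0546e-34 J·s = 9.49e-34 J·s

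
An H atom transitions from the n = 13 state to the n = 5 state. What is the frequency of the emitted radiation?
1.121e+14 Hz

First, find the transition energy:
E_13 = -13.6057 / 13² = -0.0805071 eV
E_5 = -13.6057 / 5² = -0.5442280 eV
|ΔE| = |E_5 - E_13| = 0.4637209 eV

Convert to Joules: E = 0.4637209 eV × (1.602177 × 10⁻¹⁹ J/eV) = 7.42963e-20 J

Using E = hf:
f = E/h = 7.42963e-20 J / (6.62607 × 10⁻³⁴ J·s)
f = 1.121e+14 Hz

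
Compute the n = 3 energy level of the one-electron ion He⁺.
-6.0470 eV

For hydrogen-like ions, the energy levels scale with Z²:
E_n = -13.6057 Z² / n² eV

For He⁺ (Z = 2) at n = 3:
E_3 = -13.6057 × 2² / 3²
E_3 = -13.6057 × 4 / 9
E_3 = -54.4228 / 9
E_3 = -6.0470 eV

The energy is 4 times more negative than hydrogen at the same n due to the stronger nuclear charge.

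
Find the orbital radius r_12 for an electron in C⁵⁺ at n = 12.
1.270025 nm (or 12.700253 Å)

The Bohr radius formula is:
r_n = n² a₀ / Z

where a₀ = 0.052917721 nm is the Bohr radius.

For C⁵⁺ (Z = 6) at n = 12:
r_12 = 12² × 0.052917721 nm / 6
r_12 = 144 × 0.052917721 nm / 6
r_12 = 7.6201518 nm / 6
r_12 = 1.270025 nm

The electron orbits at approximately 1.270025 nm from the nucleus.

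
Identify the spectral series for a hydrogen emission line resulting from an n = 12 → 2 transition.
Balmer series

The spectral series in hydrogen are named based on the final (lower) energy level:
- Lyman series: n_final = 1 (ultraviolet)
- Balmer series: n_final = 2 (visible/near-UV)
- Paschen series: n_final = 3 (infrared)
- Brackett series: n_final = 4 (infrared)
- Pfund series: n_final = 5 (far infrared)

Since this transition ends at n = 2, it belongs to the Balmer series.

For reference, this 12 → 2 line has photon energy
ΔE = 13.6057 eV × (1/2² - 1/12²) = 3.3069410 eV,
corresponding to wavelength λ = hc/ΔE = 1239.84 eV·nm / 3.3069410 eV = 374.921 nm in the visible/near-UV region.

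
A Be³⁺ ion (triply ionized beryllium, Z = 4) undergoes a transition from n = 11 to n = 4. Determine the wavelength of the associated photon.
105.01 nm

First, find the transition energy using E_n = -13.6057 Z² / n² eV:
E_11 = -13.6057 × 4² / 11² = -1.79910 eV
E_4 = -13.6057 × 4² / 4² = -13.60570 eV

Photon energy: |ΔE| = |E_4 - E_11| = 11.80660 eV

Convert to wavelength using E = hc/λ with hc = 1239.84 eV·nm:
λ = hc/E = 1239.84 eV·nm / 11.80660 eV
λ = 105.01 nm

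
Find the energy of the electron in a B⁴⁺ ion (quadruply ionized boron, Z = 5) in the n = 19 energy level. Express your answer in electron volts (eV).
-0.9422 eV

The energy levels of a hydrogen-like atom are given by:
E_n = -13.6057 Z² / n² eV  (with Z = 5 for B⁴⁺)

For n = 19:
E_19 = -13.6057 × 5² / 19²
E_19 = -13.6057 × 25 / 361
E_19 = -0.9422 eV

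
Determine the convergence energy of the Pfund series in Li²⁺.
4.8981 eV

The series limit corresponds to the transition from n = ∞ to n = 5.
This is the highest energy (shortest wavelength) transition in the Pfund series.

E_∞ = 0 eV
E_5 = -13.6057 × 3² / 5² = -4.8981 eV

Energy at series limit:
ΔE = E_∞ - E_5 = 0 - (-4.8981) = 4.8981 eV

This energy equals the ionization energy from the n = 5 state of Li²⁺.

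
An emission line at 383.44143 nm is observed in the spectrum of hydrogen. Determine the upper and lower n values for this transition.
n = 9 → n = 2

First, find the photon energy from the wavelength (hc = 1239.84 eV·nm):
E = hc/λ = 1239.84 eV·nm / 383.44143 nm = 3.2334534 eV

The energy levels of hydrogen satisfy E_n = -13.6057 / n² eV, so an emission n_i → n_f releases
ΔE = 13.6057 × (1/n_f² − 1/n_i²) eV.

Setting ΔE equal to the photon energy:
1/n_f² − 1/n_i² = 3.2334534 / 13.6057 = 0.23765432

Since 1/n_i² must be positive, we need 1/n_f² > 0.23765432, i.e. n_f ≤ 2. For each allowed n_f, solve n_i = (1/n_f² − 0.23765432)^(−1/2) and check whether it is a whole number:
  n_f = 1: 1/n_i² = 1.00000000 − 0.23765432 = 0.76234568 → n_i = 1.145  (not an integer) ✗
  n_f = 2: 1/n_i² = 0.25000000 − 0.23765432 = 0.01234568 → n_i = 9.000  → integer, n_i = 9 ✓

Only n_f = 2 gives an integer upper level, n_i = 9.

The transition is from n = 9 to n = 2 (emission).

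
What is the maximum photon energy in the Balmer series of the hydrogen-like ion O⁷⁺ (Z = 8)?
217.6912 eV

The series limit corresponds to the transition from n = ∞ to n = 2.
This is the highest energy (shortest wavelength) transition in the Balmer series.

E_∞ = 0 eV
E_2 = -13.6057 × 8² / 2² = -217.6912 eV

Energy at series limit:
ΔE = E_∞ - E_2 = 0 - (-217.6912) = 217.6912 eV

This energy equals the ionization energy from the n = 2 state of O⁷⁺.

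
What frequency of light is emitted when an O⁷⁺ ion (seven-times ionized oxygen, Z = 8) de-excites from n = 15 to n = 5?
7.4862e+15 Hz

First, find the transition energy:
E_15 = -13.6057 × 8² / 15² = -3.870066 eV
E_5 = -13.6057 × 8² / 5² = -34.830592 eV
|ΔE| = |E_5 - E_15| = 30.960526 eV

Convert to Joules: E = 30.960526 eV × (1.602177 × 10⁻¹⁹ J/eV) = 4.960424e-18 J

Using E = hf:
f = E/h = 4.960424e-18 J / (6.62607 × 10⁻³⁴ J·s)
f = 7.4862e+15 Hz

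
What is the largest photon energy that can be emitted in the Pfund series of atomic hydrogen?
0.54423 eV

The series limit corresponds to the transition from n = ∞ to n = 5.
This is the highest energy (shortest wavelength) transition in the Pfund series.

E_∞ = 0 eV
E_5 = -13.6057 / 5² = -0.54423 eV

Energy at series limit:
ΔE = E_∞ - E_5 = 0 - (-0.54423) = 0.54423 eV

This energy equals the ionization energy from the n = 5 state of hydrogen.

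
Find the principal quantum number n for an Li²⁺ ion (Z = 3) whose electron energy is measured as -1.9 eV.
n = 8

The exact energy levels follow E_n = -13.6057 Z² / n² eV with Z = 3.

The measured value (-1.9 eV) is reported to only 2 significant figures, so we must test candidate n values and see which one matches to that precision.

Candidate energies:
  n = 6:  E = -13.6057 × 3² / 6² = -3.40143 eV
  n = 7:  E = -13.6057 × 3² / 7² = -2.49901 eV
  n = 8:  E = -13.6057 × 3² / 8² = -1.91330 eV  ← matches
  n = 9:  E = -13.6057 × 3² / 9² = -1.51174 eV
  n = 10:  E = -13.6057 × 3² / 10² = -1.22451 eV

Checking against the measurement of -1.9 eV (2 sig figs), only n = 8 agrees:
E_8 = -1.91330 eV, which rounds to -1.9 eV ✓

Therefore n = 8.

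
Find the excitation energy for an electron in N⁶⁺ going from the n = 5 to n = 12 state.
22.037 eV

The energy levels of a hydrogen-like atom are E_n = -13.6057 Z² eV / n².

Energy at n = 5: E_5 = -13.6057 × 7² / 5² = -26.667172 eV
Energy at n = 12: E_12 = -13.6057 × 7² / 12² = -4.629717 eV

The excitation energy is the difference:
ΔE = E_12 - E_5
ΔE = -4.629717 - (-26.667172)
ΔE = 22.037 eV

Since this is positive, energy must be absorbed (photon absorption).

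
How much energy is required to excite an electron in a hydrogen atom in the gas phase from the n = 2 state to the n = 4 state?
2.55107 eV

The energy levels of a hydrogen-like atom are E_n = -13.6057 eV / n².

Energy at n = 2: E_2 = -13.6057 / 2² = -3.40142500 eV
Energy at n = 4: E_4 = -13.6057 / 4² = -0.85035625 eV

The excitation energy is the difference:
ΔE = E_4 - E_2
ΔE = -0.85035625 - (-3.40142500)
ΔE = 2.55107 eV

Since this is positive, energy must be absorbed (photon absorption).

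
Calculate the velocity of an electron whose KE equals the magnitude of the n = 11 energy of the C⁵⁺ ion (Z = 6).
1.19329e+06 m/s (or 0.398038% of c)

The binding energy at n = 11 for C⁵⁺ is:
E_11 = -13.6057 × 6²/11² = -4.04797686 eV
|E_11| = 4.04797686 eV

Convert to Joules:
KE = 4.04797686 eV × (1.602177 × 10⁻¹⁹ J/eV) = 6.4855754e-19 J

Using KE = ½mv²:
v = √(2·KE/m_e)
v = √(2 × 6.4855754e-19 J / 9.10938 × 10⁻³¹ kg)
v = 1.19329e+06 m/s

This is approximately 0.398038% the speed of light.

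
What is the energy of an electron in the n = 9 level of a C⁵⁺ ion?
-6.046978 eV

For hydrogen-like ions, the energy levels scale with Z²:
E_n = -13.6057 Z² / n² eV

For C⁵⁺ (Z = 6) at n = 9:
E_9 = -13.6057 × 6² / 9²
E_9 = -13.6057 × 36 / 81
E_9 = -489.8052 / 81
E_9 = -6.046978 eV

The energy is 36 times more negative than hydrogen at the same n due to the stronger nuclear charge.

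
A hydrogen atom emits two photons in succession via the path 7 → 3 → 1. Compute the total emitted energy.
13.32803 eV

The energy levels of hydrogen are E_n = -13.6057 / n² eV.

First transition (7 → 3):
ΔE₁ = |E_3 - E_7|
ΔE₁ = |-1.51174444444 - (-0.27766734694)| = 1.23407710 eV

Second transition (3 → 1):
ΔE₂ = |E_1 - E_3|
ΔE₂ = |-13.60570000000 - (-1.51174444444)| = 12.09395556 eV

Total energy released:
E_total = ΔE₁ + ΔE₂ = 1.23407710 + 12.09395556 = 13.32803 eV

Note: This equals the direct transition 7 → 1: 13.32803 eV ✓
Energy is conserved regardless of the path taken.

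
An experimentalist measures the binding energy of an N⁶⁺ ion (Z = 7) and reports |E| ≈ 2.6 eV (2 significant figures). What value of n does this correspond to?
n = 16

The exact energy levels follow E_n = -13.6057 Z² / n² eV with Z = 7.

The measured value (-2.6 eV) is reported to only 2 significant figures, so we must test candidate n values and see which one matches to that precision.

Candidate energies:
  n = 14:  E = -13.6057 × 7² / 14² = -3.401425 eV
  n = 15:  E = -13.6057 × 7² / 15² = -2.963019 eV
  n = 16:  E = -13.6057 × 7² / 16² = -2.604216 eV  ← matches
  n = 17:  E = -13.6057 × 7² / 17² = -2.306849 eV
  n = 18:  E = -13.6057 × 7² / 18² = -2.057652 eV

Checking against the measurement of -2.6 eV (2 sig figs), only n = 16 agrees:
E_16 = -2.604216 eV, which rounds to -2.6 eV ✓

Therefore n = 16.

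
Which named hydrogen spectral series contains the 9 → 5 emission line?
Pfund series

The spectral series in hydrogen are named based on the final (lower) energy level:
- Lyman series: n_final = 1 (ultraviolet)
- Balmer series: n_final = 2 (visible/near-UV)
- Paschen series: n_final = 3 (infrared)
- Brackett series: n_final = 4 (infrared)
- Pfund series: n_final = 5 (far infrared)

Since this transition ends at n = 5, it belongs to the Pfund series.

For reference, this 9 → 5 line has photon energy
ΔE = 13.6057 eV × (1/5² - 1/9²) = 0.376256395 eV,
corresponding to wavelength λ = hc/ΔE = 1239.84 eV·nm / 0.376256395 eV = 3295.200 nm in the far infrared region.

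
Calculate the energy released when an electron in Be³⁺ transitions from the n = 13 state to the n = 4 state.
12.3176 eV

The energy levels are E_n = -13.6057 Z² eV / n².

Energy at n = 13: E_13 = -13.6057 × 4² / 13² = -1.2881136 eV
Energy at n = 4: E_4 = -13.6057 × 4² / 4² = -13.6057000 eV

For emission (electron falling to lower state), the photon energy is:
E_photon = E_13 - E_4 = |-1.2881136 - (-13.6057000)|
E_photon = 12.3176 eV

This energy is carried away by the emitted photon.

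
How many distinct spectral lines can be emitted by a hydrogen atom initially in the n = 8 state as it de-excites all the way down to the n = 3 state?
15

The electron can occupy levels n = 3, 4, ..., 8 during de-excitation — that is m = 8 - 3 + 1 = 6 distinct levels.

The number of distinct spectral lines equals the number of ways to choose 2 of these m levels (each pair gives one possible emission transition):

Number of lines = m(m-1)/2 = 6×5/2 = 15

These correspond to all possible transitions between the 6 levels:
8 → 7, 8 → 6, 8 → 5, 8 → 4, 8 → 3, 7 → 6, 7 → 5, 7 → 4...

Each transition produces a photon with a unique energy (and thus wavelength). This count does not depend on Z.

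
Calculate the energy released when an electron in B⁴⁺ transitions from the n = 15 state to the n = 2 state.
83.52388 eV

The energy levels are E_n = -13.6057 Z² eV / n².

Energy at n = 15: E_15 = -13.6057 × 5² / 15² = -1.51174444 eV
Energy at n = 2: E_2 = -13.6057 × 5² / 2² = -85.03562500 eV

For emission (electron falling to lower state), the photon energy is:
E_photon = E_15 - E_2 = |-1.51174444 - (-85.03562500)|
E_photon = 83.52388 eV

This energy is carried away by the emitted photon.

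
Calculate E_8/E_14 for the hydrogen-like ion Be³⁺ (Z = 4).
3.0625

Using E_n = -13.6057 Z² / n² eV with Z = 4:

E_8 = -13.6057 × 4² / 8² = -217.6912 / 64 = -3.401425000 eV
E_14 = -13.6057 × 4² / 14² = -217.6912 / 196 = -1.110669388 eV

The ratio is:
E_8/E_14 = (-3.401425000) / (-1.110669388)
E_8/E_14 = (-217.6912/64) / (-217.6912/196)
E_8/E_14 = 196/64
E_8/E_14 = 3.0625
(Note: the Z² factors cancel in the ratio.)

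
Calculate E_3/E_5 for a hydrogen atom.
2.7778

Using E_n = -13.6057 Z² / n² eV with Z = 1:

E_3 = -13.6057 / 3² = -13.6057 / 9 = -1.5117444444 eV
E_5 = -13.6057 / 5² = -13.6057 / 25 = -0.5442280000 eV

The ratio is:
E_3/E_5 = (-1.5117444444) / (-0.5442280000)
E_3/E_5 = (-13.6057/9) / (-13.6057/25)
E_3/E_5 = 25/9
E_3/E_5 = 2.7778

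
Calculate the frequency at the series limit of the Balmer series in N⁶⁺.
4.03006e+16 Hz

The series limit corresponds to the transition from n = ∞ to n = 2.
This is the highest energy (shortest wavelength) transition in the Balmer series.

E_∞ = 0 eV
E_2 = -13.6057 × 7² / 2² = -166.669825 eV

Energy at series limit:
ΔE = E_∞ - E_2 = 0 - (-166.669825) = 166.669825 eV
E = 166.669825 eV × (1.602177 × 10⁻¹⁹ J/eV) = 2.6703456e-17 J
f = E/h = 2.6703456e-17 J / (6.62607 × 10⁻³⁴ J·s) = 4.03006e+16 Hz

This energy equals the ionization energy from the n = 2 state of N⁶⁺.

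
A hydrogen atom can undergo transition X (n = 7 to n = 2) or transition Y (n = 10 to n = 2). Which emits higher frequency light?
10 → 2

Calculate the energy for each transition:

Transition 7 → 2:
ΔE₁ = |E_2 - E_7| = |-13.6057/2² - (-13.6057/7²)|
ΔE₁ = |-3.401425000 - (-0.277667347)| = 3.123758 eV

Transition 10 → 2:
ΔE₂ = |E_2 - E_10| = |-13.6057/2² - (-13.6057/10²)|
ΔE₂ = |-3.401425000 - (-0.136057000)| = 3.265368 eV

Since 3.265368 eV > 3.123758 eV, the transition 10 → 2 emits the more energetic photon.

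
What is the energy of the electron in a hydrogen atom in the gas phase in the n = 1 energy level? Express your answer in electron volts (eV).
-13.6057 eV

The energy levels of a hydrogen-like atom are given by:
E_n = -13.6057 eV / n²

For n = 1:
E_1 = -13.6057 eV / 1²
E_1 = -13.6057 eV / 1
E_1 = -13.6057 eV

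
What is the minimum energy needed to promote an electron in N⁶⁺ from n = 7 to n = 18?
11.548048 eV

The energy levels of a hydrogen-like atom are E_n = -13.6057 Z² eV / n².

Energy at n = 7: E_7 = -13.6057 × 7² / 7² = -13.605700000 eV
Energy at n = 18: E_18 = -13.6057 × 7² / 18² = -2.057652160 eV

The excitation energy is the difference:
ΔE = E_18 - E_7
ΔE = -2.057652160 - (-13.605700000)
ΔE = 11.548048 eV

Since this is positive, energy must be absorbed (photon absorption).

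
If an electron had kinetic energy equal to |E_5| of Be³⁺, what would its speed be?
1.750e+06 m/s (or 0.583789% of c)

The binding energy at n = 5 for Be³⁺ is:
E_5 = -13.6057 × 4²/5² = -8.70764800 eV
|E_5| = 8.70764800 eV

Convert to Joules:
KE = 8.70764800 eV × (1.602177 × 10⁻¹⁹ J/eV) = 1.39512e-18 J

Using KE = ½mv²:
v = √(2·KE/m_e)
v = √(2 × 1.39512e-18 J / 9.10938 × 10⁻³¹ kg)
v = 1.750e+06 m/s

This is approximately 0.583789% the speed of light.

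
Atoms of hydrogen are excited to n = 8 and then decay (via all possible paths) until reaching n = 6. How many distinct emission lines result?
3

The electron can occupy levels n = 6, 7, ..., 8 during de-excitation — that is m = 8 - 6 + 1 = 3 distinct levels.

The number of distinct spectral lines equals the number of ways to choose 2 of these m levels (each pair gives one possible emission transition):

Number of lines = m(m-1)/2 = 3×2/2 = 3

These correspond to all possible transitions between the 3 levels:
8 → 7, 8 → 6, 7 → 6

Each transition produces a photon with a unique energy (and thus wavelength). This count does not depend on Z.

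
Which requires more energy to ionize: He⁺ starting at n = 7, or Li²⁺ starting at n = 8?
Li²⁺ at n = 8 (E = -1.91 eV)

Using E_n = -13.6057 Z² / n² eV:

He⁺ (Z = 2) at n = 7:
E = -13.6057 × 2² / 7² = -13.6057 × 4 / 49 = -1.11067 eV

Li²⁺ (Z = 3) at n = 8:
E = -13.6057 × 3² / 8² = -13.6057 × 9 / 64 = -1.91330 eV

Since -1.91330 eV < -1.11067 eV,
Li²⁺ at n = 8 is more tightly bound (requires more energy to ionize).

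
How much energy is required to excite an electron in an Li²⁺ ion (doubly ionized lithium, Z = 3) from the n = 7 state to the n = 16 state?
2.021 eV

The energy levels of a hydrogen-like atom are E_n = -13.6057 Z² eV / n².

Energy at n = 7: E_7 = -13.6057 × 3² / 7² = -2.499006 eV
Energy at n = 16: E_16 = -13.6057 × 3² / 16² = -0.478325 eV

The excitation energy is the difference:
ΔE = E_16 - E_7
ΔE = -0.478325 - (-2.499006)
ΔE = 2.021 eV

Since this is positive, energy must be absorbed (photon absorption).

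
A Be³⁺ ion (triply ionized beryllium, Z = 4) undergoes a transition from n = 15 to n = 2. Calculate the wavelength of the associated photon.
23.194 nm

First, find the transition energy using E_n = -13.6057 Z² / n² eV:
E_15 = -13.6057 × 4² / 15² = -0.96752 eV
E_2 = -13.6057 × 4² / 2² = -54.42280 eV

Photon energy: |ΔE| = |E_2 - E_15| = 53.45528 eV

Convert to wavelength using E = hc/λ with hc = 1239.84 eV·nm:
λ = hc/E = 1239.84 eV·nm / 53.45528 eV
λ = 23.194 nm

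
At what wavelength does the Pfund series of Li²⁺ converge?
253.12920 nm

The series limit corresponds to the transition from n = ∞ to n = 5.
This is the highest energy (shortest wavelength) transition in the Pfund series.

E_∞ = 0 eV
E_5 = -13.6057 × 3² / 5² = -4.898052000 eV

Energy at series limit:
ΔE = E_∞ - E_5 = 0 - (-4.898052000) = 4.898052000 eV
λ = hc/E = 1239.84 eV·nm / 4.898052000 eV = 253.12920 nm

This energy equals the ionization energy from the n = 5 state of Li²⁺.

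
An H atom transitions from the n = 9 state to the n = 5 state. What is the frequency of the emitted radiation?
9.098e+13 Hz

First, find the transition energy:
E_9 = -13.6057 / 9² = -0.16797160 eV
E_5 = -13.6057 / 5² = -0.54422800 eV
|ΔE| = |E_5 - E_9| = 0.37625640 eV

Convert to Joules: E = 0.37625640 eV × (1.602177 × 10⁻¹⁹ J/eV) = 6.02829e-20 J

Using E = hf:
f = E/h = 6.02829e-20 J / (6.62607 × 10⁻³⁴ J·s)
f = 9.098e+13 Hz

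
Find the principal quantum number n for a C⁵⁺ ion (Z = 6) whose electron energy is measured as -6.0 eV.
n = 9

The exact energy levels follow E_n = -13.6057 Z² / n² eV with Z = 6.

The measured value (-6.0 eV) is reported to only 2 significant figures, so we must test candidate n values and see which one matches to that precision.

Candidate energies:
  n = 7:  E = -13.6057 × 6² / 7² = -9.99602 eV
  n = 8:  E = -13.6057 × 6² / 8² = -7.65321 eV
  n = 9:  E = -13.6057 × 6² / 9² = -6.04698 eV  ← matches
  n = 10:  E = -13.6057 × 6² / 10² = -4.89805 eV
  n = 11:  E = -13.6057 × 6² / 11² = -4.04798 eV

Checking against the measurement of -6.0 eV (2 sig figs), only n = 9 agrees:
E_9 = -6.04698 eV, which rounds to -6.0 eV ✓

Therefore n = 9.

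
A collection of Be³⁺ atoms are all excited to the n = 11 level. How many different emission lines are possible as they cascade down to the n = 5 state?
21

The electron can occupy levels n = 5, 6, ..., 11 during de-excitation — that is m = 11 - 5 + 1 = 7 distinct levels.

The number of distinct spectral lines equals the number of ways to choose 2 of these m levels (each pair gives one possible emission transition):

Number of lines = m(m-1)/2 = 7×6/2 = 21

These correspond to all possible transitions between the 7 levels:
11 → 10, 11 → 9, 11 → 8, 11 → 7, 11 → 6, 11 → 5, 10 → 9, 10 → 8...

Each transition produces a photon with a unique energy (and thus wavelength). This count does not depend on Z.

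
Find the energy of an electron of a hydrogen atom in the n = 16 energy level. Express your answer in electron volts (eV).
-0.053147 eV

The energy levels of a hydrogen-like atom are given by:
E_n = -13.6057 eV / n²

For n = 16:
E_16 = -13.6057 eV / 16²
E_16 = -13.6057 eV / 256
E_16 = -0.053147 eV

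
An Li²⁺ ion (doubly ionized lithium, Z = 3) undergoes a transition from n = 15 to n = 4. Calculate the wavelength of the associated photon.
174.4048 nm

First, find the transition energy using E_n = -13.6057 Z² / n² eV:
E_15 = -13.6057 × 3² / 15² = -0.54422800 eV
E_4 = -13.6057 × 3² / 4² = -7.65320625 eV

Photon energy: |ΔE| = |E_4 - E_15| = 7.10897825 eV

Convert to wavelength using E = hc/λ with hc = 1239.84 eV·nm:
λ = hc/E = 1239.84 eV·nm / 7.10897825 eV
λ = 174.4048 nm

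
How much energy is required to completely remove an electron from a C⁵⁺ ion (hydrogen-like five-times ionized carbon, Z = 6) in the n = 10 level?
4.898052 eV

The ionization energy is the energy needed to remove the electron completely (n → ∞).

For a hydrogen-like ion with Z = 6, E_n = -13.6057 Z² / n² eV.

At n = 10: E_10 = -13.6057 × 6² / 10² = -4.898052000 eV
At n = ∞: E_∞ = 0 eV

Ionization energy = E_∞ - E_10 = 0 - (-4.898052000) = 4.898052000 eV
Ionization energy ≈ 4.898052 eV

This is also called the binding energy of the electron in state n = 10.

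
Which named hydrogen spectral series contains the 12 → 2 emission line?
Balmer series

The spectral series in hydrogen are named based on the final (lower) energy level:
- Lyman series: n_final = 1 (ultraviolet)
- Balmer series: n_final = 2 (visible/near-UV)
- Paschen series: n_final = 3 (infrared)
- Brackett series: n_final = 4 (infrared)
- Pfund series: n_final = 5 (far infrared)

Since this transition ends at n = 2, it belongs to the Balmer series.

For reference, this 12 → 2 line has photon energy
ΔE = 13.6057 eV × (1/2² - 1/12²) = 3.30694097 eV,
corresponding to wavelength λ = hc/ΔE = 1239.84 eV·nm / 3.30694097 eV = 374.9205 nm in the visible/near-UV region.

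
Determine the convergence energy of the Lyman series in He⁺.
54.42280 eV

The series limit corresponds to the transition from n = ∞ to n = 1.
This is the highest energy (shortest wavelength) transition in the Lyman series.

E_∞ = 0 eV
E_1 = -13.6057 × 2² / 1² = -54.42280 eV

Energy at series limit:
ΔE = E_∞ - E_1 = 0 - (-54.42280) = 54.42280 eV

This energy equals the ionization energy from the n = 1 state of He⁺.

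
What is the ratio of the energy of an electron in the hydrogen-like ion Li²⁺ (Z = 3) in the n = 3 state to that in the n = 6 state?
4.00

Using E_n = -13.6057 Z² / n² eV with Z = 3:

E_3 = -13.6057 × 3² / 3² = -122.4513 / 9 = -13.60570000 eV
E_6 = -13.6057 × 3² / 6² = -122.4513 / 36 = -3.40142500 eV

The ratio is:
E_3/E_6 = (-13.60570000) / (-3.40142500)
E_3/E_6 = (-122.4513/9) / (-122.4513/36)
E_3/E_6 = 36/9
E_3/E_6 = 4.00
(Note: the Z² factors cancel in the ratio.)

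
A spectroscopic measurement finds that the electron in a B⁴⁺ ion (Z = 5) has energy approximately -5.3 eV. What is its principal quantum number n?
n = 8

The exact energy levels follow E_n = -13.6057 Z² / n² eV with Z = 5.

The measured value (-5.3 eV) is reported to only 2 significant figures, so we must test candidate n values and see which one matches to that precision.

Candidate energies:
  n = 6:  E = -13.6057 × 5² / 6² = -9.448403 eV
  n = 7:  E = -13.6057 × 5² / 7² = -6.941684 eV
  n = 8:  E = -13.6057 × 5² / 8² = -5.314727 eV  ← matches
  n = 9:  E = -13.6057 × 5² / 9² = -4.199290 eV
  n = 10:  E = -13.6057 × 5² / 10² = -3.401425 eV

Checking against the measurement of -5.3 eV (2 sig figs), only n = 8 agrees:
E_8 = -5.314727 eV, which rounds to -5.3 eV ✓

Therefore n = 8.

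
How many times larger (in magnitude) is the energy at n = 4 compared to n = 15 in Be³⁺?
14.0625

Using E_n = -13.6057 Z² / n² eV with Z = 4:

E_4 = -13.6057 × 4² / 4² = -217.6912 / 16 = -13.6057000000 eV
E_15 = -13.6057 × 4² / 15² = -217.6912 / 225 = -0.9675164444 eV

The ratio is:
E_4/E_15 = (-13.6057000000) / (-0.9675164444)
E_4/E_15 = (-217.6912/16) / (-217.6912/225)
E_4/E_15 = 225/16
E_4/E_15 = 14.0625
(Note: the Z² factors cancel in the ratio.)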